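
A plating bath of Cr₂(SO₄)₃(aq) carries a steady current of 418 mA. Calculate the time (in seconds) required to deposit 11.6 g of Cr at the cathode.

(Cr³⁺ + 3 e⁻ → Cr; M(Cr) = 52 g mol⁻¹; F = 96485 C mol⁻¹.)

n(Cr) = m/M = 11.6 / 52 = 0.2231 mol.
Each Cr atom requires 3 electrons, so n(e⁻) = 3 × 0.2231 = 0.6692 mol.
Q = n(e⁻)·F = 0.6692 × 96485 = 64570 C.
t = Q/I = 64570 / 0.4180 A = 154500 s.

1.54 × 10⁵ s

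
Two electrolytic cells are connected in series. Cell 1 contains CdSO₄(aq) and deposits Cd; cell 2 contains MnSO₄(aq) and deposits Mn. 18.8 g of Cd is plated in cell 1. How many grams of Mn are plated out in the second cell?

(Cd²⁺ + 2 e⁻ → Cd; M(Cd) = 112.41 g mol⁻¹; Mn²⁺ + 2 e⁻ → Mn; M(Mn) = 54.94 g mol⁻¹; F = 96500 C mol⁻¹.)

n(Cd) = 18.8 / 112.41 = 0.1672 mol.
Since Cd²⁺ + 2 e⁻ → Cd, n(e⁻) passed = 2 × 0.1672 = 0.3345 mol.
Cells in series carry the same charge, so the same 0.3345 mol of electrons passes through cell 2.
Mn²⁺ + 2 e⁻ → Mn, so n(Mn) = 0.3345 / 2 = 0.1672 mol.
m(Mn) = 0.1672 × 54.94 = 9.19 g.

9.19 g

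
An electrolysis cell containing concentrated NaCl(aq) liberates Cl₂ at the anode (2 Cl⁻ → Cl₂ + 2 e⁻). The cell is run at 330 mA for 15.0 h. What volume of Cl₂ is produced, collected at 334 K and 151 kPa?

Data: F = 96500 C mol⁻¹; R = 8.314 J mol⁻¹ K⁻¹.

1.70 L

Q = I·t = 0.3300 A × 54000 s = 17820 C.
n(e⁻) = Q/F = 17820 / 96500 = 0.1847 mol.
2 electrons are transferred per Cl₂ molecule, so n(Cl₂) = 0.1847 / 2 = 0.09233 mol.
V = nRT/P = (0.09233 × 8.314 × 334) / (151 × 10³ Pa) = 0.00170 m³ = 1.70 L.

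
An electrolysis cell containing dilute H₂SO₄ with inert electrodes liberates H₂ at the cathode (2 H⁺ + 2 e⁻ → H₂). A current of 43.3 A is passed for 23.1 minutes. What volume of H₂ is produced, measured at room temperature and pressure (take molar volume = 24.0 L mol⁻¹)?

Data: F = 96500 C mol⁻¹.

7.46 L

Q = I·t = 43.30 A × 1386.0 s = 60010 C.
n(e⁻) = Q/F = 60010 / 96500 = 0.6219 mol.
2 electrons are transferred per H₂ molecule, so n(H₂) = 0.6219 / 2 = 0.3110 mol.
V = n × V_m = 0.3110 × 24.0 = 7.46 L.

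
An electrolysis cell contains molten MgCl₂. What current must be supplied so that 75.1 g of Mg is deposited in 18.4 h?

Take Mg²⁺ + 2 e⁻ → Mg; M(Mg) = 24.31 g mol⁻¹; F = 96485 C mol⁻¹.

n(Mg) = 75.1 / 24.31 = 3.089 mol.
n(e⁻) = 2 × 3.089 = 6.179 mol.
Q = n(e⁻)·F = 6.179 × 96485 = 596100 C.
I = Q/t = 596100 / 66240 s = 9.00 A.

9.00 A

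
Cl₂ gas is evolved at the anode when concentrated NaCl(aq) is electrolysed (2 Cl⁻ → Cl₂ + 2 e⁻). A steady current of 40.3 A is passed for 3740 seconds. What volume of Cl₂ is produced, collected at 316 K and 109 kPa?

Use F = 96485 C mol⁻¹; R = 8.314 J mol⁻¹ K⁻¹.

Q = I·t = 40.30 A × 3740.0 s = 150700 C.
n(e⁻) = Q/F = 150700 / 96485 = 1.562 mol.
2 electrons are transferred per Cl₂ molecule, so n(Cl₂) = 1.562 / 2 = 0.7811 mol.
V = nRT/P = (0.7811 × 8.314 × 316) / (109 × 10³ Pa) = 0.0188 m³ = 18.8 L.

18.8 L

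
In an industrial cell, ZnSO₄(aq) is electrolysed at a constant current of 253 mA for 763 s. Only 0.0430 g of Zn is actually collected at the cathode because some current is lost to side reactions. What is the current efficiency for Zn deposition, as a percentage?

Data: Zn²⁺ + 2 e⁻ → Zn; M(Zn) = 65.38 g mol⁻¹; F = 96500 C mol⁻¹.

65.8 %

Q = I·t = 0.2530 × 763.00 = 193.0 C; n(e⁻) = 193.0/96500 = 0.002000 mol.
Theoretical n(Zn) = n(e⁻)/2 = 0.001000 mol, i.e. m_theo = 0.001000 × 65.38 = 0.06539 g.
Efficiency = m_actual / m_theo = 0.0430 / 0.06539 = 65.8 %.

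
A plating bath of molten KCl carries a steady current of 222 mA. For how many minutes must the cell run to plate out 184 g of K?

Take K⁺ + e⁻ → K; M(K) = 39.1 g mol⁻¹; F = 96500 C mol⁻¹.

34100 min

n(K) = m/M = 184 / 39.1 = 4.706 mol.
Each K atom requires 1 electron, so n(e⁻) = 1 × 4.706 = 4.706 mol.
Q = n(e⁻)·F = 4.706 × 96500 = 454100 C.
t = Q/I = 454100 / 0.2220 A = 2046000 s = 34100 min.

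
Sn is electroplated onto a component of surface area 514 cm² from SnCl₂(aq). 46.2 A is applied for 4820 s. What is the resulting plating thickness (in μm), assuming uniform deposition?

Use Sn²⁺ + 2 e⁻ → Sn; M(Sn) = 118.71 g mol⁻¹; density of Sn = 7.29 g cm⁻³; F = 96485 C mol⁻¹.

366 μm

Q = I·t = 46.20 × 4820.0 = 222700 C; n(e⁻) = 2.308 mol.
n(Sn) = n(e⁻)/2 = 1.154 mol, so m = 1.154 × 118.71 = 137.0 g.
Volume = m/ρ = 137.0 / 7.29 = 18.79 cm³.
Thickness = V/A = 18.79 / 514 = 0.0366 cm = 366 μm.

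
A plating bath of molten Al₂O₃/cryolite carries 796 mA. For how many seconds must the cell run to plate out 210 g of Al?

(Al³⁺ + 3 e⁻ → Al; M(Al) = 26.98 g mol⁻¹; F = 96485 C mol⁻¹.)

2.83 × 10⁶ s

n(Al) = m/M = 210 / 26.98 = 7.784 mol.
Each Al atom requires 3 electrons, so n(e⁻) = 3 × 7.784 = 23.35 mol.
Q = n(e⁻)·F = 23.35 × 96485 = 2253000 C.
t = Q/I = 2253000 / 0.7960 A = 2830000 s.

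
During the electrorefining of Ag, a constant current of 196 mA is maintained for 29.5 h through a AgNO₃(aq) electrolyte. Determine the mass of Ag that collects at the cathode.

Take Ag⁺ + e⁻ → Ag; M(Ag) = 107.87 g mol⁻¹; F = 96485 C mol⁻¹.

Q = I·t = 0.1960 A × 106200 s = 20820 C.
n(e⁻) = Q/F = 20820 / 96485 = 0.2157 mol.
Ag⁺ + e⁻ → Ag, so n(Ag) = n(e⁻)/1 = 0.2157 mol.
m = n·M = 0.2157 × 107.87 = 23.3 g.

23.3 g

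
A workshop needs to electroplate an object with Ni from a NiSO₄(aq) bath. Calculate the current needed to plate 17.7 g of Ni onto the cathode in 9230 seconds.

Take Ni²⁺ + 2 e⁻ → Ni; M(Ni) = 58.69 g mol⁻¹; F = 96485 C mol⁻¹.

6.31 A

n(Ni) = 17.7 / 58.69 = 0.3016 mol.
n(e⁻) = 2 × 0.3016 = 0.6032 mol.
Q = n(e⁻)·F = 0.6032 × 96485 = 58200 C.
I = Q/t = 58200 / 9230.0 s = 6.31 A.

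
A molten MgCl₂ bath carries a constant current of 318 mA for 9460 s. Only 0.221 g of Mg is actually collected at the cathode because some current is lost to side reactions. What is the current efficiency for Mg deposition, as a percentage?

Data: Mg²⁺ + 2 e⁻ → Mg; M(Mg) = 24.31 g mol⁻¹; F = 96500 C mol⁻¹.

Q = I·t = 0.3180 × 9460.0 = 3008 C; n(e⁻) = 3008/96500 = 0.03117 mol.
Theoretical n(Mg) = n(e⁻)/2 = 0.01559 mol, i.e. m_theo = 0.01559 × 24.31 = 0.3789 g.
Efficiency = m_actual / m_theo = 0.221 / 0.3789 = 58.3 %.

58.3 %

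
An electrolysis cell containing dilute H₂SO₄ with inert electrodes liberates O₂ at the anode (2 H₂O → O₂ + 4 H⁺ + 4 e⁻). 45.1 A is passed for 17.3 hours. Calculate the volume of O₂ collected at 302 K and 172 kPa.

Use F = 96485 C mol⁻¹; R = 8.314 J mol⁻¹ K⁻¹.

Q = I·t = 45.10 A × 62280 s = 2809000 C.
n(e⁻) = Q/F = 2809000 / 96485 = 29.11 mol.
4 electrons are transferred per O₂ molecule, so n(O₂) = 29.11 / 4 = 7.278 mol.
V = nRT/P = (7.278 × 8.314 × 302) / (172 × 10³ Pa) = 0.106 m³ = 106 L.

106 L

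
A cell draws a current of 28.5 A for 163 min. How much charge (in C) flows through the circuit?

Q = I·t = 28.50 A × 9780.0 s = 2.79 × 10⁵ C.

2.79 × 10⁵ C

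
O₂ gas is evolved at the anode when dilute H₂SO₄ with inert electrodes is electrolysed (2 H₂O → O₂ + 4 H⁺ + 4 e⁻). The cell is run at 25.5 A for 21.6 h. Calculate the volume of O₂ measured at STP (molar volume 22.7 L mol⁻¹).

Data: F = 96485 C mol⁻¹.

117 L

Q = I·t = 25.50 A × 77760 s = 1983000 C.
n(e⁻) = Q/F = 1983000 / 96485 = 20.55 mol.
4 electrons are transferred per O₂ molecule, so n(O₂) = 20.55 / 4 = 5.138 mol.
V = n × V_m = 5.138 × 22.7 = 117 L.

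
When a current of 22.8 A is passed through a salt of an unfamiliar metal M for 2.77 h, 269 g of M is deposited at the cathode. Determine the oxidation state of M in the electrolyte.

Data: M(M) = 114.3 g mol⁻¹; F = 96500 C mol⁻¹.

Q = I·t = 22.80 A × 9972.0 s = 227400 C, so n(e⁻) = 227400/96500 = 2.356 mol.
n(M) deposited = 269 / 114.3 = 2.353 mol.
Electrons per atom = n(e⁻)/n(M) = 2.356 / 2.353 = 1.00 ≈ 1, so the ion is M⁺.

+1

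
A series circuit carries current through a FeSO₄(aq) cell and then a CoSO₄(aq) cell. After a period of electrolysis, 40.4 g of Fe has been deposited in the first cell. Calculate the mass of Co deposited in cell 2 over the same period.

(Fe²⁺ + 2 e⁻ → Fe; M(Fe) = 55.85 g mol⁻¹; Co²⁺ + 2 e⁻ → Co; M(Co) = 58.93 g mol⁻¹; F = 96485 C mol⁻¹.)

42.6 g

n(Fe) = 40.4 / 55.85 = 0.7234 mol.
Since Fe²⁺ + 2 e⁻ → Fe, n(e⁻) passed = 2 × 0.7234 = 1.447 mol.
Cells in series carry the same charge, so the same 1.447 mol of electrons passes through cell 2.
Co²⁺ + 2 e⁻ → Co, so n(Co) = 1.447 / 2 = 0.7234 mol.
m(Co) = 0.7234 × 58.93 = 42.6 g.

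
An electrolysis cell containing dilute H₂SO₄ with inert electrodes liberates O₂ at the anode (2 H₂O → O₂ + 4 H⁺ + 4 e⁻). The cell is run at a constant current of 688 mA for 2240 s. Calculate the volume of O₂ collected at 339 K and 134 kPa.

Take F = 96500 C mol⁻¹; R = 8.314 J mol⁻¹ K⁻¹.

0.0840 L

Q = I·t = 0.6880 A × 2240.0 s = 1541 C.
n(e⁻) = Q/F = 1541 / 96500 = 0.01597 mol.
4 electrons are transferred per O₂ molecule, so n(O₂) = 0.01597 / 4 = 0.003993 mol.
V = nRT/P = (0.003993 × 8.314 × 339) / (134 × 10³ Pa) = 8.40 × 10⁻⁵ m³ = 0.0840 L.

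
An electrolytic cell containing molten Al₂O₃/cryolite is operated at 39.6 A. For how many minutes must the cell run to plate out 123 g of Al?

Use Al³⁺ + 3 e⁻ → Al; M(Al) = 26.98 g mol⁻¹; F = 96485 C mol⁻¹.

555 min

n(Al) = m/M = 123 / 26.98 = 4.559 mol.
Each Al atom requires 3 electrons, so n(e⁻) = 3 × 4.559 = 13.68 mol.
Q = n(e⁻)·F = 13.68 × 96485 = 1320000 C.
t = Q/I = 1320000 / 39.60 A = 33320 s = 555 min.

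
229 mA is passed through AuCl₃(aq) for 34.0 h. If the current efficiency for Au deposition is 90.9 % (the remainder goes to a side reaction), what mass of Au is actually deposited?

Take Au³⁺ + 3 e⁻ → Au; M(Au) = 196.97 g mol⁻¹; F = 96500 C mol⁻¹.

Q = I·t = 0.2290 × 122400 = 28030 C.
n(e⁻) = 28030/96500 = 0.2905 mol; theoretically n(Au) = 0.2905/3 = 0.09682 mol, m_theo = 19.07 g.
At 90.9 % efficiency, m_actual = 0.909 × 19.07 = 17.3 g.

17.3 g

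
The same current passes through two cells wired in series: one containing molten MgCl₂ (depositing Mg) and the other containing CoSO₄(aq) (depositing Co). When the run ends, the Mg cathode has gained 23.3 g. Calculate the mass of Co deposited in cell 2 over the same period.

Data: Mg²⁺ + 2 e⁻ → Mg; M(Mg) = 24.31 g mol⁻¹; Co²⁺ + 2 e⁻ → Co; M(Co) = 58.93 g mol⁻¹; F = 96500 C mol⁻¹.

56.5 g

n(Mg) = 23.3 / 24.31 = 0.9585 mol.
Since Mg²⁺ + 2 e⁻ → Mg, n(e⁻) passed = 2 × 0.9585 = 1.917 mol.
Cells in series carry the same charge, so the same 1.917 mol of electrons passes through cell 2.
Co²⁺ + 2 e⁻ → Co, so n(Co) = 1.917 / 2 = 0.9585 mol.
m(Co) = 0.9585 × 58.93 = 56.5 g.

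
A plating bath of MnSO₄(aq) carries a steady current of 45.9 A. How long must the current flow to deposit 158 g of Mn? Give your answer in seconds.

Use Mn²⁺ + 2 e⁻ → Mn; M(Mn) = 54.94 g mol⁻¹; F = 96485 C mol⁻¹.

12100 s

n(Mn) = m/M = 158 / 54.94 = 2.876 mol.
Each Mn atom requires 2 electrons, so n(e⁻) = 2 × 2.876 = 5.752 mol.
Q = n(e⁻)·F = 5.752 × 96485 = 555000 C.
t = Q/I = 555000 / 45.90 A = 12090 s.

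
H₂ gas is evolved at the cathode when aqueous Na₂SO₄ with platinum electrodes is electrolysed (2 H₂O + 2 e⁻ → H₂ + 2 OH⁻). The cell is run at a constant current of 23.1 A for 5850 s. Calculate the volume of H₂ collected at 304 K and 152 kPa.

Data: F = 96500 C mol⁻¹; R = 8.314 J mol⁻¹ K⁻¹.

11.6 L

Q = I·t = 23.10 A × 5850.0 s = 135100 C.
n(e⁻) = Q/F = 135100 / 96500 = 1.400 mol.
2 electrons are transferred per H₂ molecule, so n(H₂) = 1.400 / 2 = 0.7002 mol.
V = nRT/P = (0.7002 × 8.314 × 304) / (152 × 10³ Pa) = 0.0116 m³ = 11.6 L.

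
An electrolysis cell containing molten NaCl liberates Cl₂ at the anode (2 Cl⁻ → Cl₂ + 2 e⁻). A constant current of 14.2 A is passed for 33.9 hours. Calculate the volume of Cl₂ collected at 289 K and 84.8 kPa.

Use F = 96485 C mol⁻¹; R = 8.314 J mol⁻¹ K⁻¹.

254 L

Q = I·t = 14.20 A × 122040 s = 1733000 C.
n(e⁻) = Q/F = 1733000 / 96485 = 17.96 mol.
2 electrons are transferred per Cl₂ molecule, so n(Cl₂) = 17.96 / 2 = 8.981 mol.
V = nRT/P = (8.981 × 8.314 × 289) / (84.8 × 10³ Pa) = 0.254 m³ = 254 L.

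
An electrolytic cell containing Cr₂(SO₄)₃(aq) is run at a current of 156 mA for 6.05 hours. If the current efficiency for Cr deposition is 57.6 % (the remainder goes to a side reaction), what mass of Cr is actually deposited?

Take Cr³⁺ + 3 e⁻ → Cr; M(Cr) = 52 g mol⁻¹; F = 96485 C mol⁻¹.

Q = I·t = 0.1560 × 21780 = 3398 C.
n(e⁻) = 3398/96485 = 0.03521 mol; theoretically n(Cr) = 0.03521/3 = 0.01174 mol, m_theo = 0.6104 g.
At 57.6 % efficiency, m_actual = 0.576 × 0.6104 = 0.352 g.

0.352 g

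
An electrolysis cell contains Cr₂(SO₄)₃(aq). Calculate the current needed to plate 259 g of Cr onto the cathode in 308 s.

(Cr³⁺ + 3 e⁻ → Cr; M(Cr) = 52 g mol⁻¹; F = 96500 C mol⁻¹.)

n(Cr) = 259 / 52 = 4.981 mol.
n(e⁻) = 3 × 4.981 = 14.94 mol.
Q = n(e⁻)·F = 14.94 × 96500 = 1442000 C.
I = Q/t = 1442000 / 308.00 s = 4680 A.

4680 A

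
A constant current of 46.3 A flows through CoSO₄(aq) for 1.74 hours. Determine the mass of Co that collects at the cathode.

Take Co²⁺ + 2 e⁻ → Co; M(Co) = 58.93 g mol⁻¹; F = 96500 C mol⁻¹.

Q = I·t = 46.30 A × 6264.0 s = 290000 C.
n(e⁻) = Q/F = 290000 / 96500 = 3.005 mol.
Co²⁺ + 2 e⁻ → Co, so n(Co) = n(e⁻)/2 = 1.503 mol.
m = n·M = 1.503 × 58.93 = 88.6 g.

88.6 g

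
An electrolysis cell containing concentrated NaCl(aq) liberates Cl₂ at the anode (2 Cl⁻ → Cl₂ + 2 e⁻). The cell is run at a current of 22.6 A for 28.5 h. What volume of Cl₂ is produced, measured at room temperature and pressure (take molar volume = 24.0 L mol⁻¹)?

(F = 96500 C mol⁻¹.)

Q = I·t = 22.60 A × 102600 s = 2319000 C.
n(e⁻) = Q/F = 2319000 / 96500 = 24.03 mol.
2 electrons are transferred per Cl₂ molecule, so n(Cl₂) = 24.03 / 2 = 12.01 mol.
V = n × V_m = 12.01 × 24.0 = 288 L.

288 L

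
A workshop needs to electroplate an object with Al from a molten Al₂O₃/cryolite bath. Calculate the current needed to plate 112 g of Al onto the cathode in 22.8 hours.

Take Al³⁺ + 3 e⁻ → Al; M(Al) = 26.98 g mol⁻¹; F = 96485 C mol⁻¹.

n(Al) = 112 / 26.98 = 4.151 mol.
n(e⁻) = 3 × 4.151 = 12.45 mol.
Q = n(e⁻)·F = 12.45 × 96485 = 1202000 C.
I = Q/t = 1202000 / 82080 s = 14.6 A.

14.6 A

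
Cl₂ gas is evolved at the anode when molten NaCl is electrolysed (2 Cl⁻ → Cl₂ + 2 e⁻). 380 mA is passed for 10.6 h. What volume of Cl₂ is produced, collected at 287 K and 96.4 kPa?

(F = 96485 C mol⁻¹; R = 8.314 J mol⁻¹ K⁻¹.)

Q = I·t = 0.3800 A × 38160 s = 14500 C.
n(e⁻) = Q/F = 14500 / 96485 = 0.1503 mol.
2 electrons are transferred per Cl₂ molecule, so n(Cl₂) = 0.1503 / 2 = 0.07515 mol.
V = nRT/P = (0.07515 × 8.314 × 287) / (96.4 × 10³ Pa) = 0.00186 m³ = 1.86 L.

1.86 L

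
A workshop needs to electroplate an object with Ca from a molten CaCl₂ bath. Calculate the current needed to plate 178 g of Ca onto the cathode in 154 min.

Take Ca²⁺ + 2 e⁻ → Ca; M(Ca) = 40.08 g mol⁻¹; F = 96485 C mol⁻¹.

n(Ca) = 178 / 40.08 = 4.441 mol.
n(e⁻) = 2 × 4.441 = 8.882 mol.
Q = n(e⁻)·F = 8.882 × 96485 = 857000 C.
I = Q/t = 857000 / 9240.0 s = 92.7 A.

92.7 A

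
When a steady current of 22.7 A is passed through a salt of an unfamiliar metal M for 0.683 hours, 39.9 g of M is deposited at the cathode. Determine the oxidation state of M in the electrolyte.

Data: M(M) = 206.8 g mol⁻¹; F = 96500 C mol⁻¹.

Q = I·t = 22.70 A × 2458.8 s = 55810 C, so n(e⁻) = 55810/96500 = 0.5784 mol.
n(M) deposited = 39.9 / 206.8 = 0.1929 mol.
Electrons per atom = n(e⁻)/n(M) = 0.5784 / 0.1929 = 3.00 ≈ 3, so the ion is M³⁺.

+3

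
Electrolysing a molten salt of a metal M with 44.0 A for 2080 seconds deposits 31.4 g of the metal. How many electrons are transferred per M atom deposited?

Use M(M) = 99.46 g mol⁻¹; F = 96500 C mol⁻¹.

Q = I·t = 44.00 A × 2080.0 s = 91520 C, so n(e⁻) = 91520/96500 = 0.9484 mol.
n(M) deposited = 31.4 / 99.46 = 0.3157 mol.
Electrons per atom = n(e⁻)/n(M) = 0.9484 / 0.3157 = 3.00 ≈ 3, so the ion is M³⁺.

3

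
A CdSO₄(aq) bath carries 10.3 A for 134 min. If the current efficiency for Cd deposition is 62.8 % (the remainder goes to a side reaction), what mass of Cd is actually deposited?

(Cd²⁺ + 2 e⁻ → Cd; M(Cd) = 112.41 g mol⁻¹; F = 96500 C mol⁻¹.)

30.3 g

Q = I·t = 10.30 × 8040.0 = 82810 C.
n(e⁻) = 82810/96500 = 0.8582 mol; theoretically n(Cd) = 0.8582/2 = 0.4291 mol, m_theo = 48.23 g.
At 62.8 % efficiency, m_actual = 0.628 × 48.23 = 30.3 g.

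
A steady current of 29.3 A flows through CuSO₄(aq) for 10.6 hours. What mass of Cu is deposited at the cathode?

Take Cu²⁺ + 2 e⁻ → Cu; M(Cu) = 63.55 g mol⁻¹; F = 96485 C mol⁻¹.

Q = I·t = 29.30 A × 38160 s = 1118000 C.
n(e⁻) = Q/F = 1118000 / 96485 = 11.59 mol.
Cu²⁺ + 2 e⁻ → Cu, so n(Cu) = n(e⁻)/2 = 5.794 mol.
m = n·M = 5.794 × 63.55 = 368 g.

368 g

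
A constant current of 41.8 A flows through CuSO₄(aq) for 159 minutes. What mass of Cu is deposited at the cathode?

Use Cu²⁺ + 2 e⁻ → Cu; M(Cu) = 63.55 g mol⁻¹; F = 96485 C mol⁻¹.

Q = I·t = 41.80 A × 9540.0 s = 398800 C.
n(e⁻) = Q/F = 398800 / 96485 = 4.133 mol.
Cu²⁺ + 2 e⁻ → Cu, so n(Cu) = n(e⁻)/2 = 2.066 mol.
m = n·M = 2.066 × 63.55 = 131 g.

131 g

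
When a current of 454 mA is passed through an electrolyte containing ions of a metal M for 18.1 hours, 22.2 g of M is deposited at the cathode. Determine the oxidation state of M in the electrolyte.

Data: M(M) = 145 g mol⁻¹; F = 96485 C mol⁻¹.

Q = I·t = 0.4540 A × 65160 s = 29580 C, so n(e⁻) = 29580/96485 = 0.3066 mol.
n(M) deposited = 22.2 / 145 = 0.1531 mol.
Electrons per atom = n(e⁻)/n(M) = 0.3066 / 0.1531 = 2.00 ≈ 2, so the ion is M²⁺.

+2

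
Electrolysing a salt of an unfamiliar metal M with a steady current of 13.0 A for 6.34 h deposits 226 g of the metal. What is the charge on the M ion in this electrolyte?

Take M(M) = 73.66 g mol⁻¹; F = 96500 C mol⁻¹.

Q = I·t = 13.00 A × 22824 s = 296700 C, so n(e⁻) = 296700/96500 = 3.075 mol.
n(M) deposited = 226 / 73.66 = 3.068 mol.
Electrons per atom = n(e⁻)/n(M) = 3.075 / 3.068 = 1.00 ≈ 1, so the ion is M⁺.

+1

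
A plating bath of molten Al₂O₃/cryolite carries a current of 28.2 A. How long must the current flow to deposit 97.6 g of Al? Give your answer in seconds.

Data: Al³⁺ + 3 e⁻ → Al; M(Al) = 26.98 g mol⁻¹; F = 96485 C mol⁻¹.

37100 s

n(Al) = m/M = 97.6 / 26.98 = 3.617 mol.
Each Al atom requires 3 electrons, so n(e⁻) = 3 × 3.617 = 10.85 mol.
Q = n(e⁻)·F = 10.85 × 96485 = 1047000 C.
t = Q/I = 1047000 / 28.20 A = 37130 s.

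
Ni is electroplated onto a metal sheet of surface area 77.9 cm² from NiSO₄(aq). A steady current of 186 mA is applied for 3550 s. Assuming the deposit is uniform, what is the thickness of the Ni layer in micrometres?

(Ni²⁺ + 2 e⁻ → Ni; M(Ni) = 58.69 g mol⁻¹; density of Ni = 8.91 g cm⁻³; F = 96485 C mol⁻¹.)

2.89 μm

Q = I·t = 0.1860 × 3550.0 = 660.3 C; n(e⁻) = 0.006844 mol.
n(Ni) = n(e⁻)/2 = 0.003422 mol, so m = 0.003422 × 58.69 = 0.2008 g.
Volume = m/ρ = 0.2008 / 8.91 = 0.02254 cm³.
Thickness = V/A = 0.02254 / 77.9 = 2.89 × 10⁻⁴ cm = 2.89 μm.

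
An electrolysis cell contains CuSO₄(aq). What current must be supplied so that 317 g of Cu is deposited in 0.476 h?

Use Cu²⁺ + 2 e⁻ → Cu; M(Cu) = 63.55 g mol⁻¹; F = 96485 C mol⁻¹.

562 A

n(Cu) = 317 / 63.55 = 4.988 mol.
n(e⁻) = 2 × 4.988 = 9.976 mol.
Q = n(e⁻)·F = 9.976 × 96485 = 962600 C.
I = Q/t = 962600 / 1713.6 s = 562 A.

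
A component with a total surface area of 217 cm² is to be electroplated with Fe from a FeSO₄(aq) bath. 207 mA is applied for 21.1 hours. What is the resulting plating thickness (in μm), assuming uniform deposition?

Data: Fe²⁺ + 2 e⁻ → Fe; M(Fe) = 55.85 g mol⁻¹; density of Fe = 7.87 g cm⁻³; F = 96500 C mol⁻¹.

Q = I·t = 0.2070 × 75960 = 15720 C; n(e⁻) = 0.1629 mol.
n(Fe) = n(e⁻)/2 = 0.08147 mol, so m = 0.08147 × 55.85 = 4.550 g.
Volume = m/ρ = 4.550 / 7.87 = 0.5782 cm³.
Thickness = V/A = 0.5782 / 217 = 0.00266 cm = 26.6 μm.

26.6 μm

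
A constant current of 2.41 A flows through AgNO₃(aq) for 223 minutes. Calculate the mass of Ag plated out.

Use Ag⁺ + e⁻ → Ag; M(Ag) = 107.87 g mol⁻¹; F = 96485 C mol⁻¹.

36.1 g

Q = I·t = 2.410 A × 13380 s = 32250 C.
n(e⁻) = Q/F = 32250 / 96485 = 0.3342 mol.
Ag⁺ + e⁻ → Ag, so n(Ag) = n(e⁻)/1 = 0.3342 mol.
m = n·M = 0.3342 × 107.87 = 36.1 g.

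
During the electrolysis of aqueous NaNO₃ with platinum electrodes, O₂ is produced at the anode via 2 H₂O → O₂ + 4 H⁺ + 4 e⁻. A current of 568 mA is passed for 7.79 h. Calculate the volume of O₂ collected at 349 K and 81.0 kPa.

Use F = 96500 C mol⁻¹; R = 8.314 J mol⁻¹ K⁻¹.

1.48 L

Q = I·t = 0.5680 A × 28044 s = 15930 C.
n(e⁻) = Q/F = 15930 / 96500 = 0.1651 mol.
4 electrons are transferred per O₂ molecule, so n(O₂) = 0.1651 / 4 = 0.04127 mol.
V = nRT/P = (0.04127 × 8.314 × 349) / (81.0 × 10³ Pa) = 0.00148 m³ = 1.48 L.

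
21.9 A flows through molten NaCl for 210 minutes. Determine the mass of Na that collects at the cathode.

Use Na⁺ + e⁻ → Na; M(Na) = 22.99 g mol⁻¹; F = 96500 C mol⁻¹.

65.7 g

Q = I·t = 21.90 A × 12600 s = 275900 C.
n(e⁻) = Q/F = 275900 / 96500 = 2.859 mol.
Na⁺ + e⁻ → Na, so n(Na) = n(e⁻)/1 = 2.859 mol.
m = n·M = 2.859 × 22.99 = 65.7 g.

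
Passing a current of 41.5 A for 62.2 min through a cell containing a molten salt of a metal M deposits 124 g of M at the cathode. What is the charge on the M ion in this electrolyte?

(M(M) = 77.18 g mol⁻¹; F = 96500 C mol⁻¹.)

+1

Q = I·t = 41.50 A × 3732.0 s = 154900 C, so n(e⁻) = 154900/96500 = 1.605 mol.
n(M) deposited = 124 / 77.18 = 1.607 mol.
Electrons per atom = n(e⁻)/n(M) = 1.605 / 1.607 = 0.999 ≈ 1, so the ion is M⁺.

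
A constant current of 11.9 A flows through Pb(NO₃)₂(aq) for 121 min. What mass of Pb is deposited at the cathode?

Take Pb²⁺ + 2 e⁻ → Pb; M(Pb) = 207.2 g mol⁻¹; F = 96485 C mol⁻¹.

92.8 g

Q = I·t = 11.90 A × 7260.0 s = 86390 C.
n(e⁻) = Q/F = 86390 / 96485 = 0.8954 mol.
Pb²⁺ + 2 e⁻ → Pb, so n(Pb) = n(e⁻)/2 = 0.4477 mol.
m = n·M = 0.4477 × 207.2 = 92.8 g.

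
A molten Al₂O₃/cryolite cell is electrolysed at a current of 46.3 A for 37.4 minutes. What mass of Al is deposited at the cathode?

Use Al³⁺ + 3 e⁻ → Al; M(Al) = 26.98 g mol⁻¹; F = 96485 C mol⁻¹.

Q = I·t = 46.30 A × 2244.0 s = 103900 C.
n(e⁻) = Q/F = 103900 / 96485 = 1.077 mol.
Al³⁺ + 3 e⁻ → Al, so n(Al) = n(e⁻)/3 = 0.3589 mol.
m = n·M = 0.3589 × 26.98 = 9.68 g.

9.68 g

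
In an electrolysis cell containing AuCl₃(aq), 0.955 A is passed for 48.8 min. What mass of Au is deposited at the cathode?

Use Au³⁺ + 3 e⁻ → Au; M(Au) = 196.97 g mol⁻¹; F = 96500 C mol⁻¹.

Q = I·t = 0.9550 A × 2928.0 s = 2796 C.
n(e⁻) = Q/F = 2796 / 96500 = 0.02898 mol.
Au³⁺ + 3 e⁻ → Au, so n(Au) = n(e⁻)/3 = 0.009659 mol.
m = n·M = 0.009659 × 196.97 = 1.90 g.

1.90 g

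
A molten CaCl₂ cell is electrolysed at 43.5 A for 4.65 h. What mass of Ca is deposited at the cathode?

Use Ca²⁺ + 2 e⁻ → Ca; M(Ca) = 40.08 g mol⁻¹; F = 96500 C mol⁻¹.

151 g

Q = I·t = 43.50 A × 16740 s = 728200 C.
n(e⁻) = Q/F = 728200 / 96500 = 7.546 mol.
Ca²⁺ + 2 e⁻ → Ca, so n(Ca) = n(e⁻)/2 = 3.773 mol.
m = n·M = 3.773 × 40.08 = 151 g.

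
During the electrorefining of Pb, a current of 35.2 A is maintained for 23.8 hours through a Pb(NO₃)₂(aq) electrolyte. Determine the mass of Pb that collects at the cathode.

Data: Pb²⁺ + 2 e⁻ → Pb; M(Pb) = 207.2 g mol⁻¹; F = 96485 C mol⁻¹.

Q = I·t = 35.20 A × 85680 s = 3016000 C.
n(e⁻) = Q/F = 3016000 / 96485 = 31.26 mol.
Pb²⁺ + 2 e⁻ → Pb, so n(Pb) = n(e⁻)/2 = 15.63 mol.
m = n·M = 15.63 × 207.2 = 3240 g.

3240 g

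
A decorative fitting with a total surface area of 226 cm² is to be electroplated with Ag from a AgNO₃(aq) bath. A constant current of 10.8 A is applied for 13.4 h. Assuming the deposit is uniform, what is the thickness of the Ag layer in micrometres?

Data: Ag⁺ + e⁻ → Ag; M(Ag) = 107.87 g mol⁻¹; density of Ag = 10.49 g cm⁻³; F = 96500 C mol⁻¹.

Q = I·t = 10.80 × 48240 = 521000 C; n(e⁻) = 5.399 mol.
n(Ag) = n(e⁻)/1 = 5.399 mol, so m = 5.399 × 107.87 = 582.4 g.
Volume = m/ρ = 582.4 / 10.49 = 55.52 cm³.
Thickness = V/A = 55.52 / 226 = 0.246 cm = 2460 μm.

2460 μm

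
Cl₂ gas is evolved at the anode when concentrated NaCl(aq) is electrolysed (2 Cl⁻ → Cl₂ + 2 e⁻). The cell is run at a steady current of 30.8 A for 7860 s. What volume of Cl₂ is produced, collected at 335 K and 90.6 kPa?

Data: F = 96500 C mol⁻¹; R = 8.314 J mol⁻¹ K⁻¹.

38.6 L

Q = I·t = 30.80 A × 7860.0 s = 242100 C.
n(e⁻) = Q/F = 242100 / 96500 = 2.509 mol.
2 electrons are transferred per Cl₂ molecule, so n(Cl₂) = 2.509 / 2 = 1.254 mol.
V = nRT/P = (1.254 × 8.314 × 335) / (90.6 × 10³ Pa) = 0.0386 m³ = 38.6 L.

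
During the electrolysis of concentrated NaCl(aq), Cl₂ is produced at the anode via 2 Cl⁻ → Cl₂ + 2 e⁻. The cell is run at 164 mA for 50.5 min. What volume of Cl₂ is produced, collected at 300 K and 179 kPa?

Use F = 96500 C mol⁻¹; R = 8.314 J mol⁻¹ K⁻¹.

Q = I·t = 0.1640 A × 3030.0 s = 496.9 C.
n(e⁻) = Q/F = 496.9 / 96500 = 0.005149 mol.
2 electrons are transferred per Cl₂ molecule, so n(Cl₂) = 0.005149 / 2 = 0.002575 mol.
V = nRT/P = (0.002575 × 8.314 × 300) / (179 × 10³ Pa) = 3.59 × 10⁻⁵ m³ = 0.0359 L.

0.0359 L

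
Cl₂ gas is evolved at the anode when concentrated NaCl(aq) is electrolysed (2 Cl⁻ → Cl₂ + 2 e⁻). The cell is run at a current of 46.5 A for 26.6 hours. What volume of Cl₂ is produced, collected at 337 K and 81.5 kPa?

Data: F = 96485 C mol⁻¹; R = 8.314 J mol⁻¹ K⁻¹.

793 L

Q = I·t = 46.50 A × 95760 s = 4453000 C.
n(e⁻) = Q/F = 4453000 / 96485 = 46.15 mol.
2 electrons are transferred per Cl₂ molecule, so n(Cl₂) = 46.15 / 2 = 23.08 mol.
V = nRT/P = (23.08 × 8.314 × 337) / (81.5 × 10³ Pa) = 0.793 m³ = 793 L.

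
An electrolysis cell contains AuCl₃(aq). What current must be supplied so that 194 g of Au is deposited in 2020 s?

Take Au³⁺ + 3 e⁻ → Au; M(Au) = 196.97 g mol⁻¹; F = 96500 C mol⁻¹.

141 A

n(Au) = 194 / 196.97 = 0.9849 mol.
n(e⁻) = 3 × 0.9849 = 2.955 mol.
Q = n(e⁻)·F = 2.955 × 96500 = 285100 C.
I = Q/t = 285100 / 2020.0 s = 141 A.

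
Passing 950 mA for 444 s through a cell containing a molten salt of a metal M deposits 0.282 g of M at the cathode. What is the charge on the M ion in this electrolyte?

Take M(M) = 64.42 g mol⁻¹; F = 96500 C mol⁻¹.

+1

Q = I·t = 0.9500 A × 444.00 s = 421.8 C, so n(e⁻) = 421.8/96500 = 0.004371 mol.
n(M) deposited = 0.282 / 64.42 = 0.004378 mol.
Electrons per atom = n(e⁻)/n(M) = 0.004371 / 0.004378 = 0.999 ≈ 1, so the ion is M⁺.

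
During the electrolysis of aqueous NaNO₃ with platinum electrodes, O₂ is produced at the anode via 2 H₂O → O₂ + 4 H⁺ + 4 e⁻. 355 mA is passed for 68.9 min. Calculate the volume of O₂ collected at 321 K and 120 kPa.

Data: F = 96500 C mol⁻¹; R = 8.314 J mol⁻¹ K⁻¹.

0.0846 L

Q = I·t = 0.3550 A × 4134.0 s = 1468 C.
n(e⁻) = Q/F = 1468 / 96500 = 0.01521 mol.
4 electrons are transferred per O₂ molecule, so n(O₂) = 0.01521 / 4 = 0.003802 mol.
V = nRT/P = (0.003802 × 8.314 × 321) / (120 × 10³ Pa) = 8.46 × 10⁻⁵ m³ = 0.0846 L.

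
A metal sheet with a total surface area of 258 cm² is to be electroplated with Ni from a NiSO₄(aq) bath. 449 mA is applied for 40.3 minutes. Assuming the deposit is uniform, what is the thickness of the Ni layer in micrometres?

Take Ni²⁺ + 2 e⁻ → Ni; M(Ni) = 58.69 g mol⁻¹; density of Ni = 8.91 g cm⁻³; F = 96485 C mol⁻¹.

Q = I·t = 0.4490 × 2418.0 = 1086 C; n(e⁻) = 0.01125 mol.
n(Ni) = n(e⁻)/2 = 0.005626 mol, so m = 0.005626 × 58.69 = 0.3302 g.
Volume = m/ρ = 0.3302 / 8.91 = 0.03706 cm³.
Thickness = V/A = 0.03706 / 258 = 1.44 × 10⁻⁴ cm = 1.44 μm.

1.44 μm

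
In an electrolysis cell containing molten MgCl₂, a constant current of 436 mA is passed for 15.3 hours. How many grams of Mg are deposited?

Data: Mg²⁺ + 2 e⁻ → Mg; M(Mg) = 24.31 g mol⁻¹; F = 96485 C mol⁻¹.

3.03 g

Q = I·t = 0.4360 A × 55080 s = 24010 C.
n(e⁻) = Q/F = 24010 / 96485 = 0.2489 mol.
Mg²⁺ + 2 e⁻ → Mg, so n(Mg) = n(e⁻)/2 = 0.1244 mol.
m = n·M = 0.1244 × 24.31 = 3.03 g.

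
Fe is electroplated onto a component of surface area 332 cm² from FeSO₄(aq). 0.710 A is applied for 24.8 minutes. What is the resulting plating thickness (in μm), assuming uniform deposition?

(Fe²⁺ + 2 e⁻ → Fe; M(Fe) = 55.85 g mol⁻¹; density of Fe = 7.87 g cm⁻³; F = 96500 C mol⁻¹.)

1.17 μm

Q = I·t = 0.7100 × 1488.0 = 1056 C; n(e⁻) = 0.01095 mol.
n(Fe) = n(e⁻)/2 = 0.005474 mol, so m = 0.005474 × 55.85 = 0.3057 g.
Volume = m/ρ = 0.3057 / 7.87 = 0.03885 cm³.
Thickness = V/A = 0.03885 / 332 = 1.17 × 10⁻⁴ cm = 1.17 μm.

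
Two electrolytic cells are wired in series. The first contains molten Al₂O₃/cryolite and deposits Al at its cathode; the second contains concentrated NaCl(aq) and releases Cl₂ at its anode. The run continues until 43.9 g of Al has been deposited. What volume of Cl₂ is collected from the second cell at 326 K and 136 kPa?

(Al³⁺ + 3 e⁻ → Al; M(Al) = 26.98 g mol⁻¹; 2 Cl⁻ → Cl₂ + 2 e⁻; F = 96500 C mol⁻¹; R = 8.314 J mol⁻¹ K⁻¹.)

n(Al) = 43.9 / 26.98 = 1.627 mol, so n(e⁻) = 3 × 1.627 = 4.881 mol.
The cells are in series, so the same 4.881 mol of electrons passes through the second cell.
2 Cl⁻ → Cl₂ + 2 e⁻ — 2 mol e⁻ per mol Cl₂, so n(Cl₂) = 4.881/2 = 2.441 mol.
V = nRT/P = (2.441 × 8.314 × 326) / (136 × 10³) = 0.0486 m³ = 48.6 L.

48.6 L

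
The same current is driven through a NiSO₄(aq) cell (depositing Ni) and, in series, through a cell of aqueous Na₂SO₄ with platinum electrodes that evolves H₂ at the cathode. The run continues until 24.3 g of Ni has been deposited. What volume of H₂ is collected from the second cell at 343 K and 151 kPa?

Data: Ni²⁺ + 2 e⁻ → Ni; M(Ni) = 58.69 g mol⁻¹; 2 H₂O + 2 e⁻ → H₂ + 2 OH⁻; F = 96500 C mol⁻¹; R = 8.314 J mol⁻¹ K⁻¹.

7.82 L

n(Ni) = 24.3 / 58.69 = 0.4140 mol, so n(e⁻) = 2 × 0.4140 = 0.8281 mol.
The cells are in series, so the same 0.8281 mol of electrons passes through the second cell.
2 H₂O + 2 e⁻ → H₂ + 2 OH⁻ — 2 mol e⁻ per mol H₂, so n(H₂) = 0.8281/2 = 0.4140 mol.
V = nRT/P = (0.4140 × 8.314 × 343) / (151 × 10³) = 0.00782 m³ = 7.82 L.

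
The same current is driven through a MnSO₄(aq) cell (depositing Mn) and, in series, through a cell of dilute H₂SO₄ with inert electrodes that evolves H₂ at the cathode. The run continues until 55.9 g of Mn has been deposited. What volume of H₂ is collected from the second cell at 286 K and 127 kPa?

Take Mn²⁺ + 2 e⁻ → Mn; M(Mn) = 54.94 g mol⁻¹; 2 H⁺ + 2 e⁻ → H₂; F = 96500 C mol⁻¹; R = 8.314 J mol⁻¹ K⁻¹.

n(Mn) = 55.9 / 54.94 = 1.017 mol, so n(e⁻) = 2 × 1.017 = 2.035 mol.
The cells are in series, so the same 2.035 mol of electrons passes through the second cell.
2 H⁺ + 2 e⁻ → H₂ — 2 mol e⁻ per mol H₂, so n(H₂) = 2.035/2 = 1.017 mol.
V = nRT/P = (1.017 × 8.314 × 286) / (127 × 10³) = 0.0191 m³ = 19.1 L.

19.1 L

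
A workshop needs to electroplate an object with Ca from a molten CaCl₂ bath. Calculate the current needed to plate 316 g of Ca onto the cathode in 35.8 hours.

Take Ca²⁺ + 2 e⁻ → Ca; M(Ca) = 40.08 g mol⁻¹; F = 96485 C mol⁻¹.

n(Ca) = 316 / 40.08 = 7.884 mol.
n(e⁻) = 2 × 7.884 = 15.77 mol.
Q = n(e⁻)·F = 15.77 × 96485 = 1521000 C.
I = Q/t = 1521000 / 128880 s = 11.8 A.

11.8 A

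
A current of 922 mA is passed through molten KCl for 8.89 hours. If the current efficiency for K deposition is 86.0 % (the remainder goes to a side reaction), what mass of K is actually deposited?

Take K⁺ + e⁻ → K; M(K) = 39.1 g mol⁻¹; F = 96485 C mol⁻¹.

Q = I·t = 0.9220 × 32004 = 29510 C.
n(e⁻) = 29510/96485 = 0.3058 mol; theoretically n(K) = 0.3058/1 = 0.3058 mol, m_theo = 11.96 g.
At 86.0 % efficiency, m_actual = 0.860 × 11.96 = 10.3 g.

10.3 g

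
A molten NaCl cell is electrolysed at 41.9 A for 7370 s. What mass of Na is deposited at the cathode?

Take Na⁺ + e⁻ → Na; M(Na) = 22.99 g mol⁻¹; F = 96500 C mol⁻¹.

Q = I·t = 41.90 A × 7370.0 s = 308800 C.
n(e⁻) = Q/F = 308800 / 96500 = 3.200 mol.
Na⁺ + e⁻ → Na, so n(Na) = n(e⁻)/1 = 3.200 mol.
m = n·M = 3.200 × 22.99 = 73.6 g.

73.6 g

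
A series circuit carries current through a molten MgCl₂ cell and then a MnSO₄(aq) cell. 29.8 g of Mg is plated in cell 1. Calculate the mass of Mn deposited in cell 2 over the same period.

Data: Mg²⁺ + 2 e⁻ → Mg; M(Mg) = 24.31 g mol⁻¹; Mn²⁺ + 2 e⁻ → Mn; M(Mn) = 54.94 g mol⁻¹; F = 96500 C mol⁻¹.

67.3 g

n(Mg) = 29.8 / 24.31 = 1.226 mol.
Since Mg²⁺ + 2 e⁻ → Mg, n(e⁻) passed = 2 × 1.226 = 2.452 mol.
Cells in series carry the same charge, so the same 2.452 mol of electrons passes through cell 2.
Mn²⁺ + 2 e⁻ → Mn, so n(Mn) = 2.452 / 2 = 1.226 mol.
m(Mn) = 1.226 × 54.94 = 67.3 g.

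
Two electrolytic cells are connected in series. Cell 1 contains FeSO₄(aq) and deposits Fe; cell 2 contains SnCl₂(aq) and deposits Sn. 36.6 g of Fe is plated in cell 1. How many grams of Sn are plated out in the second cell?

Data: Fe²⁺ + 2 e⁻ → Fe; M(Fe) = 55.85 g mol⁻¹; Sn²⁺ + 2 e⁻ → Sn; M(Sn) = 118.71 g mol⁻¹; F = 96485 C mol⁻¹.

77.8 g

n(Fe) = 36.6 / 55.85 = 0.6553 mol.
Since Fe²⁺ + 2 e⁻ → Fe, n(e⁻) passed = 2 × 0.6553 = 1.311 mol.
Cells in series carry the same charge, so the same 1.311 mol of electrons passes through cell 2.
Sn²⁺ + 2 e⁻ → Sn, so n(Sn) = 1.311 / 2 = 0.6553 mol.
m(Sn) = 0.6553 × 118.71 = 77.8 g.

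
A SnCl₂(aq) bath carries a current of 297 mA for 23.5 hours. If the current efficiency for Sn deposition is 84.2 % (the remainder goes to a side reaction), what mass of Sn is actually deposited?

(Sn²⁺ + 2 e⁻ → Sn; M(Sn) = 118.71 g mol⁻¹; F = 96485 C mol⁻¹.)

Q = I·t = 0.2970 × 84600 = 25130 C.
n(e⁻) = 25130/96485 = 0.2604 mol; theoretically n(Sn) = 0.2604/2 = 0.1302 mol, m_theo = 15.46 g.
At 84.2 % efficiency, m_actual = 0.842 × 15.46 = 13.0 g.

13.0 g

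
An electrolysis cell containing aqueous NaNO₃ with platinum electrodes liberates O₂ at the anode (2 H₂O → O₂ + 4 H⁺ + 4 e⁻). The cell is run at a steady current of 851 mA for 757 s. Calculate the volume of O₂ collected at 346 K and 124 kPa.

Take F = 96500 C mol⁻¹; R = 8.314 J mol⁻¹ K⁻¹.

Q = I·t = 0.8510 A × 757.00 s = 644.2 C.
n(e⁻) = Q/F = 644.2 / 96500 = 0.006676 mol.
4 electrons are transferred per O₂ molecule, so n(O₂) = 0.006676 / 4 = 0.001669 mol.
V = nRT/P = (0.001669 × 8.314 × 346) / (124 × 10³ Pa) = 3.87 × 10⁻⁵ m³ = 0.0387 L.

0.0387 L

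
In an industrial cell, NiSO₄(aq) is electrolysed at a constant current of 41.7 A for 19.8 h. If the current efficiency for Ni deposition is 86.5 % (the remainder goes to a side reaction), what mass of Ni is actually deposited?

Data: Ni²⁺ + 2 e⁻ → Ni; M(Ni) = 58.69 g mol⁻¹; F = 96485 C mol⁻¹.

Q = I·t = 41.70 × 71280 = 2972000 C.
n(e⁻) = 2972000/96485 = 30.81 mol; theoretically n(Ni) = 30.81/2 = 15.40 mol, m_theo = 904.0 g.
At 86.5 % efficiency, m_actual = 0.865 × 904.0 = 782 g.

782 g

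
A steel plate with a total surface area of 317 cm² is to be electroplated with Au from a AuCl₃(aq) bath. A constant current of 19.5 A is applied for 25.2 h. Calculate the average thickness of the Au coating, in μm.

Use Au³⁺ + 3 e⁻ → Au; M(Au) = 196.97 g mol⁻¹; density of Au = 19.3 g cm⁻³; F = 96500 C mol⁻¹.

1970 μm

Q = I·t = 19.50 × 90720 = 1769000 C; n(e⁻) = 18.33 mol.
n(Au) = n(e⁻)/3 = 6.111 mol, so m = 6.111 × 196.97 = 1204 g.
Volume = m/ρ = 1204 / 19.3 = 62.36 cm³.
Thickness = V/A = 62.36 / 317 = 0.197 cm = 1970 μm.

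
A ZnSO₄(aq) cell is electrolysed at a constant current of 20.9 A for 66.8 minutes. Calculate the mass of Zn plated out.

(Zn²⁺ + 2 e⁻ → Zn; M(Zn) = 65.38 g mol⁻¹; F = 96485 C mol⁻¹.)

Q = I·t = 20.90 A × 4008.0 s = 83770 C.
n(e⁻) = Q/F = 83770 / 96485 = 0.8682 mol.
Zn²⁺ + 2 e⁻ → Zn, so n(Zn) = n(e⁻)/2 = 0.4341 mol.
m = n·M = 0.4341 × 65.38 = 28.4 g.

28.4 g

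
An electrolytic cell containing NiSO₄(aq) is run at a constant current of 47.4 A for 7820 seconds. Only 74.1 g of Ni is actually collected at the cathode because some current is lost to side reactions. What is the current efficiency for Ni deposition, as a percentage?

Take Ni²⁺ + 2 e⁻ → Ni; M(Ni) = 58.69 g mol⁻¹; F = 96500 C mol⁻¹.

Q = I·t = 47.40 × 7820.0 = 370700 C; n(e⁻) = 370700/96500 = 3.841 mol.
Theoretical n(Ni) = n(e⁻)/2 = 1.921 mol, i.e. m_theo = 1.921 × 58.69 = 112.7 g.
Efficiency = m_actual / m_theo = 74.1 / 112.7 = 65.7 %.

65.7 %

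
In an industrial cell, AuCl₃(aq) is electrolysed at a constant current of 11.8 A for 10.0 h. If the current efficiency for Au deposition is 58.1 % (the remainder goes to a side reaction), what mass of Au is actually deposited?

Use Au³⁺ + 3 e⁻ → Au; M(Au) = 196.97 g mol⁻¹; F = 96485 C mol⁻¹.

168 g

Q = I·t = 11.80 × 36000 = 424800 C.
n(e⁻) = 424800/96485 = 4.403 mol; theoretically n(Au) = 4.403/3 = 1.468 mol, m_theo = 289.1 g.
At 58.1 % efficiency, m_actual = 0.581 × 289.1 = 168 g.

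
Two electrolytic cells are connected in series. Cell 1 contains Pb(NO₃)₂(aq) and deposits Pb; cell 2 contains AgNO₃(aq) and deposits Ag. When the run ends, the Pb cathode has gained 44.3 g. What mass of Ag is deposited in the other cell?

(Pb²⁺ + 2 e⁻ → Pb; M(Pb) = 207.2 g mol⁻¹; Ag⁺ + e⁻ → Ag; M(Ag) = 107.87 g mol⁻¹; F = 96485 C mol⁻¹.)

46.1 g

n(Pb) = 44.3 / 207.2 = 0.2138 mol.
Since Pb²⁺ + 2 e⁻ → Pb, n(e⁻) passed = 2 × 0.2138 = 0.4276 mol.
Cells in series carry the same charge, so the same 0.4276 mol of electrons passes through cell 2.
Ag⁺ + e⁻ → Ag, so n(Ag) = 0.4276 / 1 = 0.4276 mol.
m(Ag) = 0.4276 × 107.87 = 46.1 g.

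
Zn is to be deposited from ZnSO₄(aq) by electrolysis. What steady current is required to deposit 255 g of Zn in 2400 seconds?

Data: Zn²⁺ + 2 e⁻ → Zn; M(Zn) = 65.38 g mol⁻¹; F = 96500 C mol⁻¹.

n(Zn) = 255 / 65.38 = 3.900 mol.
n(e⁻) = 2 × 3.900 = 7.801 mol.
Q = n(e⁻)·F = 7.801 × 96500 = 752800 C.
I = Q/t = 752800 / 2400.0 s = 314 A.

314 A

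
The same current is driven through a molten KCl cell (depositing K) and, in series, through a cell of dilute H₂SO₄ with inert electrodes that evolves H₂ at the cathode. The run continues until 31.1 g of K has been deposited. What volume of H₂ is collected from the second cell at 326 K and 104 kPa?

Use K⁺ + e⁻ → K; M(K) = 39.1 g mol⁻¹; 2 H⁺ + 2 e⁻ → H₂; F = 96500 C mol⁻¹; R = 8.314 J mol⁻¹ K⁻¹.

10.4 L

n(K) = 31.1 / 39.1 = 0.7954 mol, so n(e⁻) = 1 × 0.7954 = 0.7954 mol.
The cells are in series, so the same 0.7954 mol of electrons passes through the second cell.
2 H⁺ + 2 e⁻ → H₂ — 2 mol e⁻ per mol H₂, so n(H₂) = 0.7954/2 = 0.3977 mol.
V = nRT/P = (0.3977 × 8.314 × 326) / (104 × 10³) = 0.0104 m³ = 10.4 L.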